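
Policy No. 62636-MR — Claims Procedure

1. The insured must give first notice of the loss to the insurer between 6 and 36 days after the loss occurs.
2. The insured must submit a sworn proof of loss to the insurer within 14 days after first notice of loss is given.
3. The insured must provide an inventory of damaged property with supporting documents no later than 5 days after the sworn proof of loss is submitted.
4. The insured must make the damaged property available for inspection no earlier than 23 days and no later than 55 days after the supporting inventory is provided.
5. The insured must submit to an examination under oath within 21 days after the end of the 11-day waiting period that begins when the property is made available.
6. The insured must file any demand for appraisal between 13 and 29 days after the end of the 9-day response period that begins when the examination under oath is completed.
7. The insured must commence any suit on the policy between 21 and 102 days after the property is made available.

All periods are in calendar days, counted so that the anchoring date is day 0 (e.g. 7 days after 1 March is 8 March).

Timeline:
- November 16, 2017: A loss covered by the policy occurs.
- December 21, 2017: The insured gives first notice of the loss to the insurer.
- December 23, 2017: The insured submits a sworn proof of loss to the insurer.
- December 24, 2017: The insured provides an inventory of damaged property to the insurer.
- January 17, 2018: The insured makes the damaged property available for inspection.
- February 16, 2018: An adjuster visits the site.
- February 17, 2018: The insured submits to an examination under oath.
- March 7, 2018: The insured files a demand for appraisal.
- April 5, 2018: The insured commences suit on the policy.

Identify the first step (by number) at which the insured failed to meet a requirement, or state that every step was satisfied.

Step 1: the window is 6–36 days after November 16, 2017 (when the loss occurs), so November 22, 2017 through December 22, 2017; done December 21, 2017, which is between those dates.
Step 2: 14 days after December 21, 2017 (when first notice of loss is given) is January 4, 2018; December 23, 2017 is within that limit.
Step 3: 5 days after December 23, 2017 (when the sworn proof of loss is submitted) is December 28, 2017; completed December 24, 2017, before the deadline.
Step 4: the window is 23–55 days after December 24, 2017 (when the supporting inventory is provided), so January 16, 2018 through February 17, 2018; January 17, 2018 falls inside that range.
Step 5: 21 days after January 28, 2018 (end of the 11-day waiting period, which began when the property is made available on January 17, 2018) is February 18, 2018; completed February 17, 2018, before the deadline.
Step 6: the window is 13–29 days after February 26, 2018 (end of the 9-day response period, which began when the examination under oath is completed on February 17, 2018), so March 11, 2018 through March 27, 2018; March 7, 2018 is 4 days too early.

Step 6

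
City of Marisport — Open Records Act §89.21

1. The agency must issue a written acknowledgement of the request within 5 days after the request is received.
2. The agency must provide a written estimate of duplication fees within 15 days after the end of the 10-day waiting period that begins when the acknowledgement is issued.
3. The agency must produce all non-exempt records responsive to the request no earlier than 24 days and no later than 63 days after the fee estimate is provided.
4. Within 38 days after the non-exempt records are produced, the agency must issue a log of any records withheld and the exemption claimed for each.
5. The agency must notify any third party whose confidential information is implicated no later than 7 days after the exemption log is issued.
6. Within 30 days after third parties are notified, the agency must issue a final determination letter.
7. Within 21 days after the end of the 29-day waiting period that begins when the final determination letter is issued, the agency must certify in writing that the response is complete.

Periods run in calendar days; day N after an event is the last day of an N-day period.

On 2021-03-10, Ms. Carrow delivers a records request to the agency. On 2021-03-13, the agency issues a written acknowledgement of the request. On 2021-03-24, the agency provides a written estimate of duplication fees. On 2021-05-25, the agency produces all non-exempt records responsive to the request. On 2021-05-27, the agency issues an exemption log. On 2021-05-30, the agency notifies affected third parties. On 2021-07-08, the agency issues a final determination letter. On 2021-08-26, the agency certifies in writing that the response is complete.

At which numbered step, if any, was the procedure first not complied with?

Step 1: 5 days after 2021-03-10 (when the request is received) is 2021-03-15; completed 2021-03-13, before the deadline.
Step 2: 15 days after 2021-03-23 (end of the 10-day waiting period, which began when the acknowledgement is issued on 2021-03-13) is 2021-04-07; done 2021-03-24 — timely.
Step 3: the window is 24–63 days after 2021-03-24 (when the fee estimate is provided), so 2021-04-17 through 2021-05-26; 2021-05-25 falls inside that range.
Step 4: 38 days after 2021-05-25 (when the non-exempt records are produced) is 2021-07-02; 2021-05-27 is within that limit.
Step 5: 7 days after 2021-05-27 (when the exemption log is issued) is 2021-06-03; 2021-05-30 is within that limit.
Step 6: 30 days after 2021-05-30 (when third parties are notified) is 2021-06-29; not done until 2021-07-08, 9 days after the deadline.
No need to go further; step 6 was not satisfied.

Step 6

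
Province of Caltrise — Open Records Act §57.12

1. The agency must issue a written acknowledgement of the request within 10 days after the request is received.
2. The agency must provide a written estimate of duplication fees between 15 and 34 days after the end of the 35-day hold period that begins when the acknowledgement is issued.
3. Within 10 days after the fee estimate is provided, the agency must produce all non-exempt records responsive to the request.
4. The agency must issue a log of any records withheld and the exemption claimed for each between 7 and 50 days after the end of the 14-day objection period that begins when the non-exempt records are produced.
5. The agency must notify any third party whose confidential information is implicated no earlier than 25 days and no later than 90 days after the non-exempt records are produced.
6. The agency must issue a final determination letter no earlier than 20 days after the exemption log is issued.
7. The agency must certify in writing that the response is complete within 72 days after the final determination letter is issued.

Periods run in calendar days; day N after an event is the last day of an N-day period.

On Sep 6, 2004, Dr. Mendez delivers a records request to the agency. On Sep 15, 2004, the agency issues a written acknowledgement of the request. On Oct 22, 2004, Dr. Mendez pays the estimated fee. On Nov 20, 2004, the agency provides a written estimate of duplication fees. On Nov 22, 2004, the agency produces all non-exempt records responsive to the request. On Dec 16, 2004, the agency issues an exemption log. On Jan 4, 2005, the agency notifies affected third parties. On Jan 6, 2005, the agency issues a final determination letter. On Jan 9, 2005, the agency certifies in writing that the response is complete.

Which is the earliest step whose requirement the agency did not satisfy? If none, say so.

(1) due by Sep 6, 2004 + 10 days = Sep 16, 2004; completed Sep 15, 2004, before the deadline.
(2) the permitted window runs from Oct 20, 2004 + 15 = Nov 4, 2004 to Oct 20, 2004 + 34 = Nov 23, 2004; done Nov 20, 2004 — within the window.
(3) due by Nov 20, 2004 + 10 days = Nov 30, 2004; done Nov 22, 2004 — timely.
(4) the permitted window runs from Dec 6, 2004 + 7 = Dec 13, 2004 to Dec 6, 2004 + 50 = Jan 25, 2005; done Dec 16, 2004 — within the window.
(5) the permitted window runs from Nov 22, 2004 + 25 = Dec 17, 2004 to Nov 22, 2004 + 90 = Feb 20, 2005; Jan 4, 2005 falls inside that range.
(6) permitted from Dec 16, 2004 + 20 days = Jan 5, 2005 onward; Jan 6, 2005 is on or after that date.
(7) due by Jan 6, 2005 + 72 days = Mar 19, 2005; completed Jan 9, 2005, before the deadline.

None — every step was satisfied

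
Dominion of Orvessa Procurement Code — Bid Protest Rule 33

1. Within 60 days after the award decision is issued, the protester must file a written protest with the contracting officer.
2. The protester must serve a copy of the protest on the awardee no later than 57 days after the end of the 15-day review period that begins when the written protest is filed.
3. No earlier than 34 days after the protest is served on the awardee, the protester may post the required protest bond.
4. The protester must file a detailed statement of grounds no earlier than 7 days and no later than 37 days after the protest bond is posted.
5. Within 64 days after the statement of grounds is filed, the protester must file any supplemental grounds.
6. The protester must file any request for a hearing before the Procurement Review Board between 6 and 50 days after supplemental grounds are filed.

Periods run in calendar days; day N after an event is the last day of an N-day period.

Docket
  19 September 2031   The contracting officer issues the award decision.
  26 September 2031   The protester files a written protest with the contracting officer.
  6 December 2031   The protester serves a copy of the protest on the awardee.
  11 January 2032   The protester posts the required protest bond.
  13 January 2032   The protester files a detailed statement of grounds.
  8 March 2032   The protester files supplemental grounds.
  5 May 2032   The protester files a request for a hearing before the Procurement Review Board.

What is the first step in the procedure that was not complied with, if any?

Step 4

Step 1 — counting 60 days from 19 September 2031 (when the award decision is issued) gives a deadline of 18 November 2031; completed 26 September 2031, before the deadline.
Step 2 — counting 57 days from 11 October 2031 (end of the 15-day review period, which began when the written protest is filed on 26 September 2031) gives a deadline of 7 December 2031; completed 6 December 2031, before the deadline.
Step 3 — must wait 34 days from 6 December 2031 (when the protest is served on the awardee), so not before 9 January 2032; 11 January 2032 is on or after that date.
Step 4 — 7 and 37 days from 11 January 2032 (when the protest bond is posted) are 18 January 2032 and 17 February 2032 respectively; 13 January 2032 is 5 days too early.
The procedure was therefore not followed at step 4.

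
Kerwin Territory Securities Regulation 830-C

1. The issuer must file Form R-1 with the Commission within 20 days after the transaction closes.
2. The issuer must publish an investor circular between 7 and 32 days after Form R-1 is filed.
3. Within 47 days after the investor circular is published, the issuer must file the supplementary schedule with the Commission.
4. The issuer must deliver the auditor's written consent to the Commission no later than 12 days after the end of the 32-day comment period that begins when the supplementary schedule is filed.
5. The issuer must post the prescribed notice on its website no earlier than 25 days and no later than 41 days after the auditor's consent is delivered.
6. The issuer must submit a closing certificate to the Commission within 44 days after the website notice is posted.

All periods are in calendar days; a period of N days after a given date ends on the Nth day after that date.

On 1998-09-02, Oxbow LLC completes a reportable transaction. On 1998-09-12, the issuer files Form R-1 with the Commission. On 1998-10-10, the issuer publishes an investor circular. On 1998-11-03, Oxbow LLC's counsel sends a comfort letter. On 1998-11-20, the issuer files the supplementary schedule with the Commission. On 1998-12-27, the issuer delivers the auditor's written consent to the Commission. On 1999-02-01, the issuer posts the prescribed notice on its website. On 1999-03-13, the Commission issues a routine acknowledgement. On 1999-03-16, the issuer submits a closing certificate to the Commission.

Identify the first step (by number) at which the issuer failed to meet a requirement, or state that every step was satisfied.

(1) due by 1998-09-02 + 20 days = 1998-09-22; completed 1998-09-12, before the deadline.
(2) the permitted window runs from 1998-09-12 + 7 = 1998-09-19 to 1998-09-12 + 32 = 1998-10-14; done 1998-10-10 — within the window.
(3) due by 1998-10-10 + 47 days = 1998-11-26; 1998-11-20 is within that limit.
(4) due by 1998-12-22 + 12 days = 1999-01-03; completed 1998-12-27, before the deadline.
(5) the permitted window runs from 1998-12-27 + 25 = 1999-01-21 to 1998-12-27 + 41 = 1999-02-06; 1999-02-01 falls inside that range.
(6) due by 1999-02-01 + 44 days = 1999-03-17; completed 1999-03-16, before the deadline.

None — every step was satisfied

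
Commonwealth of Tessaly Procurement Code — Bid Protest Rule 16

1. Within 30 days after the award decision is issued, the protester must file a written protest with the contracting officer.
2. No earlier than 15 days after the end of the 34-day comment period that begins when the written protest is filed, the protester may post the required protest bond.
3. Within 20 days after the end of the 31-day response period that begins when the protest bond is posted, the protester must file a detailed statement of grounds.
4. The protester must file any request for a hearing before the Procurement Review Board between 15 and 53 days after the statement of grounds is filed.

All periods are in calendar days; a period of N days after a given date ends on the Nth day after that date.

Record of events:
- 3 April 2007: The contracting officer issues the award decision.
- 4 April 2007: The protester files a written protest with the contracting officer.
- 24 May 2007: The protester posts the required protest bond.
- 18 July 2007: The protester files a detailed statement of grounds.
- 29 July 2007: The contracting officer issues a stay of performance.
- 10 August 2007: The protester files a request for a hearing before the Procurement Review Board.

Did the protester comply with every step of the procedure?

(1) due by 3 April 2007 + 30 days = 3 May 2007; done 4 April 2007 — timely.
(2) permitted from 8 May 2007 + 15 days = 23 May 2007 onward; done 24 May 2007, after the minimum wait.
(3) due by 24 June 2007 + 20 days = 14 July 2007; done 18 July 2007 — 4 days late.
No need to go further; step 3 was not satisfied.

No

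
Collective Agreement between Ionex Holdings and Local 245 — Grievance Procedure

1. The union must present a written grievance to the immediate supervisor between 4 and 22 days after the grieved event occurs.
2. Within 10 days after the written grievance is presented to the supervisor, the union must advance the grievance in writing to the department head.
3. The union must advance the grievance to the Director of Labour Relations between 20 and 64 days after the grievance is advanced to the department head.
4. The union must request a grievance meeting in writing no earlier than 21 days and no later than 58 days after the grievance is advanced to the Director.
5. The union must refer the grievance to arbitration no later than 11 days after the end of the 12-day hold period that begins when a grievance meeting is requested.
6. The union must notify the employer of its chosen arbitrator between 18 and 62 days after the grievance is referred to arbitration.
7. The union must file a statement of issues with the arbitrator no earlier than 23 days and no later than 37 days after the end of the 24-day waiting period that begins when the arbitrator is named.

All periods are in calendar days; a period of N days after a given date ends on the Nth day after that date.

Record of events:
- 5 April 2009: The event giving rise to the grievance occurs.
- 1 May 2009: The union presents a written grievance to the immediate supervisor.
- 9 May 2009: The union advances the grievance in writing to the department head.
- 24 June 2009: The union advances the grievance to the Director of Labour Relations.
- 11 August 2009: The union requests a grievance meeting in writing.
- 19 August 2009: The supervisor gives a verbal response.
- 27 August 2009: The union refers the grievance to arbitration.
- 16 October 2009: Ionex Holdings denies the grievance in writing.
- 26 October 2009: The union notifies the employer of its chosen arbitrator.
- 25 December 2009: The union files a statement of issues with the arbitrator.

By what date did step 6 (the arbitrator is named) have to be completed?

Step 6 runs from 27 August 2009, when the grievance is referred to arbitration. The window is 18–62 days after 27 August 2009; it closes on 28 October 2009.

28 October 2009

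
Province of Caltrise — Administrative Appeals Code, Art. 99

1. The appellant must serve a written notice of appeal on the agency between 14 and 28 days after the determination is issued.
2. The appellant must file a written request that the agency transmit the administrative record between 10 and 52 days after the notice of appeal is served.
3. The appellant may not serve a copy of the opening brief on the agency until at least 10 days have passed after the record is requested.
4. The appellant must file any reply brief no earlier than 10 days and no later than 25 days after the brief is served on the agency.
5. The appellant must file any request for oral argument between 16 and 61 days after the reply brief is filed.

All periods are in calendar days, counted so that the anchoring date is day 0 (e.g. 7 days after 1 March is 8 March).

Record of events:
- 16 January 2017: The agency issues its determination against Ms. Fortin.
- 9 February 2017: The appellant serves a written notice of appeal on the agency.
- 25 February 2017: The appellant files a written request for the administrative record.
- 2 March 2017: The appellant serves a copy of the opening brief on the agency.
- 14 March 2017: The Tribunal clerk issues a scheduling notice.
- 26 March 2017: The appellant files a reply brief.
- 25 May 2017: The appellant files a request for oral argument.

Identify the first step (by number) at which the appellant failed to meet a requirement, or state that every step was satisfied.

Step 3

Step 1: the window is 14–28 days after 16 January 2017 (when the determination is issued), so 30 January 2017 through 13 February 2017; 9 February 2017 falls inside that range.
Step 2: the window is 10–52 days after 9 February 2017 (when the notice of appeal is served), so 19 February 2017 through 2 April 2017; done 25 February 2017 — within the window.
Step 3: the earliest permitted date is 10 days after 25 February 2017 (when the record is requested), i.e. 7 March 2017; done 2 March 2017 — 5 days too early.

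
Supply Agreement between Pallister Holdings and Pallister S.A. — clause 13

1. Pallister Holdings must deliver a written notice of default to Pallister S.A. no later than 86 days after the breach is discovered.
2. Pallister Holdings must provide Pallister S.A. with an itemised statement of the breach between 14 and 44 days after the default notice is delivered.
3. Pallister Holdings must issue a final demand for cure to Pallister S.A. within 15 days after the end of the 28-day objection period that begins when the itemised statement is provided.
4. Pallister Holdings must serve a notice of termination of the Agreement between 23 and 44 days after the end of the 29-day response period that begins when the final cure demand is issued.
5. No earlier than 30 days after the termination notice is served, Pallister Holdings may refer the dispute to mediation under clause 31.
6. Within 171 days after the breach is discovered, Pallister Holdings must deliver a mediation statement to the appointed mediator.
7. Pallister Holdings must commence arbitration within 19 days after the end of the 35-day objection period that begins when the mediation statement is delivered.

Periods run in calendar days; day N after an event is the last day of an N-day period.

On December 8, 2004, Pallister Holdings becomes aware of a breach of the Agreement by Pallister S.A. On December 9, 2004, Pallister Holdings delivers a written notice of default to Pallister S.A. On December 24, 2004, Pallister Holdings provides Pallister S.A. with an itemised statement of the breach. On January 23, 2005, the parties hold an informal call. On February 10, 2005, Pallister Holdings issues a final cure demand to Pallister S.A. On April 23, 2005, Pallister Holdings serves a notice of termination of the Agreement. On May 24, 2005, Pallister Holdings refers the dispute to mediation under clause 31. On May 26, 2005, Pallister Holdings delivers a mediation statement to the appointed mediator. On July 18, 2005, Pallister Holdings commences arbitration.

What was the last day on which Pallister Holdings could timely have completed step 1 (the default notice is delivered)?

Step 1 runs from December 8, 2004, when the breach is discovered. 86 days after December 8, 2004 is March 4, 2005.

March 4, 2005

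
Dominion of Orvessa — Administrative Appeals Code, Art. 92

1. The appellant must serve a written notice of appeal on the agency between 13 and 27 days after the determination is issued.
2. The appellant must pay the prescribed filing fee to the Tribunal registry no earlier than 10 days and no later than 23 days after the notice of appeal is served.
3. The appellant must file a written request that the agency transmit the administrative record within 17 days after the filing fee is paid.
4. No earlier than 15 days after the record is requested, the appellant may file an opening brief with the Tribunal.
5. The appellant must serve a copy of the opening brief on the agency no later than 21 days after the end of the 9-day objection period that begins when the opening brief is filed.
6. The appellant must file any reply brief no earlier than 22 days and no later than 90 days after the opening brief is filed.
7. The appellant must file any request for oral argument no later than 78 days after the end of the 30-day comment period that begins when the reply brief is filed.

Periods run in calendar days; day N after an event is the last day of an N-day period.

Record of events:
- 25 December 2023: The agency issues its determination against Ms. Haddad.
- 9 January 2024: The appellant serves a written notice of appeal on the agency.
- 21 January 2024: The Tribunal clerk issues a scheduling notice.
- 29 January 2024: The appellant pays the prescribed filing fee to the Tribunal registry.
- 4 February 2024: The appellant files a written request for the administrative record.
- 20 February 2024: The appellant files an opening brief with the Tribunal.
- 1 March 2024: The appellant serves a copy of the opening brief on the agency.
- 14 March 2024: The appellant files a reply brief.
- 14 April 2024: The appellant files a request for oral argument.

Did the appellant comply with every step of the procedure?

Yes

Step 1: the window is 13–27 days after 25 December 2023 (when the determination is issued), so 7 January 2024 through 21 January 2024; done 9 January 2024, which is between those dates.
Step 2: the window is 10–23 days after 9 January 2024 (when the notice of appeal is served), so 19 January 2024 through 1 February 2024; done 29 January 2024, which is between those dates.
Step 3: 17 days after 29 January 2024 (when the filing fee is paid) is 15 February 2024; done 4 February 2024 — timely.
Step 4: the earliest permitted date is 15 days after 4 February 2024 (when the record is requested), i.e. 19 February 2024; done 20 February 2024, after the minimum wait.
Step 5: 21 days after 29 February 2024 (end of the 9-day objection period, which began when the opening brief is filed on 20 February 2024) is 21 March 2024; 1 March 2024 is within that limit.
Step 6: the window is 22–90 days after 20 February 2024 (when the opening brief is filed), so 13 March 2024 through 20 May 2024; done 14 March 2024, which is between those dates.
Step 7: 78 days after 13 April 2024 (end of the 30-day comment period, which began when the reply brief is filed on 14 March 2024) is 30 June 2024; completed 14 April 2024, before the deadline.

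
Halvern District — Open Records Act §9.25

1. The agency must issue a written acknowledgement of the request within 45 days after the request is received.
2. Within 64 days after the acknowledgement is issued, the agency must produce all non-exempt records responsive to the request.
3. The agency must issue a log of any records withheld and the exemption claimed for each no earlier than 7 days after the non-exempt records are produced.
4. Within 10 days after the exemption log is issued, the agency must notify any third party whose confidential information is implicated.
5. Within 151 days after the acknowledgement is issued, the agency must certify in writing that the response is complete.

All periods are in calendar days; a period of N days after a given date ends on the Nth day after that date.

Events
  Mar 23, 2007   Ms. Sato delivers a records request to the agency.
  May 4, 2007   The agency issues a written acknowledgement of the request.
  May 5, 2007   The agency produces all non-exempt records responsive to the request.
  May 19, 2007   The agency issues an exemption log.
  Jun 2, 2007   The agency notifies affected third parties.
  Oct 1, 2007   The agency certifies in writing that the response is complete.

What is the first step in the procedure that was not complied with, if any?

Step 4

Step 1 — counting 45 days from Mar 23, 2007 (when the request is received) gives a deadline of May 7, 2007; May 4, 2007 is within that limit.
Step 2 — counting 64 days from May 4, 2007 (when the acknowledgement is issued) gives a deadline of Jul 7, 2007; May 5, 2007 is within that limit.
Step 3 — must wait 7 days from May 5, 2007 (when the non-exempt records are produced), so not before May 12, 2007; May 19, 2007 is on or after that date.
Step 4 — counting 10 days from May 19, 2007 (when the exemption log is issued) gives a deadline of May 29, 2007; Jun 2, 2007 misses that deadline by 4 days.
Later steps need not be reached.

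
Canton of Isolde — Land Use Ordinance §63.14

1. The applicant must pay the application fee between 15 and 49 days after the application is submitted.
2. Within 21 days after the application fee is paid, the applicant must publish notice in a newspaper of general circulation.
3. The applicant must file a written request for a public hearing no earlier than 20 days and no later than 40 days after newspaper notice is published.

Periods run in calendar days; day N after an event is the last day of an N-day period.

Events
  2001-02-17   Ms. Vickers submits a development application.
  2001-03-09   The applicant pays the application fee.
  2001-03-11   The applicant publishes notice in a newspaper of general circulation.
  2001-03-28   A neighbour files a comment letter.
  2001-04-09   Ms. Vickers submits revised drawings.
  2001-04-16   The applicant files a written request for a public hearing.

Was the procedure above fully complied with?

Yes

(1) the permitted window runs from 2001-02-17 + 15 = 2001-03-04 to 2001-02-17 + 49 = 2001-04-07; done 2001-03-09 — within the window.
(2) due by 2001-03-09 + 21 days = 2001-03-30; completed 2001-03-11, before the deadline.
(3) the permitted window runs from 2001-03-11 + 20 = 2001-03-31 to 2001-03-11 + 40 = 2001-04-20; 2001-04-16 falls inside that range.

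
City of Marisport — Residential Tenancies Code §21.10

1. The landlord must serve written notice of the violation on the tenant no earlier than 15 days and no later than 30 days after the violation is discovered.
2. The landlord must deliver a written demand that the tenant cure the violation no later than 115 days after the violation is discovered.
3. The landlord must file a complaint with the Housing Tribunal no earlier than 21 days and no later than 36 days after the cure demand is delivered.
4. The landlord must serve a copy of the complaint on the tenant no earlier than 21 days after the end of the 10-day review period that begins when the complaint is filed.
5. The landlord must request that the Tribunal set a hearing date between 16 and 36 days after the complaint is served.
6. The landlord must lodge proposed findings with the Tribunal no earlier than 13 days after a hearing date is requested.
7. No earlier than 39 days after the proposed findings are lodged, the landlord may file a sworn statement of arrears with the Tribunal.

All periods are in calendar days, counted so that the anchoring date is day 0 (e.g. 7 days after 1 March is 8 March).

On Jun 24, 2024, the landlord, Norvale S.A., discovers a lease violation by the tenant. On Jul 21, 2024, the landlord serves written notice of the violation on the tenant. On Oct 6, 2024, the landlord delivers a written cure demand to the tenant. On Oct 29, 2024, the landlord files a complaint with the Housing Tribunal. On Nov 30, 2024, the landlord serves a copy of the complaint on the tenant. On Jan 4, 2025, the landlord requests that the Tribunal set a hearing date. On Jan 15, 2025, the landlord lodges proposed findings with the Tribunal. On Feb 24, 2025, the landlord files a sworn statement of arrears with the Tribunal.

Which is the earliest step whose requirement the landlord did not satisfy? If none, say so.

Step 6

Step 1: the window is 15–30 days after Jun 24, 2024 (when the violation is discovered), so Jul 9, 2024 through Jul 24, 2024; Jul 21, 2024 falls inside that range.
Step 2: 115 days after Jun 24, 2024 (when the violation is discovered) is Oct 17, 2024; Oct 6, 2024 is within that limit.
Step 3: the window is 21–36 days after Oct 6, 2024 (when the cure demand is delivered), so Oct 27, 2024 through Nov 11, 2024; Oct 29, 2024 falls inside that range.
Step 4: the earliest permitted date is 21 days after Nov 8, 2024 (end of the 10-day review period, which began when the complaint is filed on Oct 29, 2024), i.e. Nov 29, 2024; Nov 30, 2024 is on or after that date.
Step 5: the window is 16–36 days after Nov 30, 2024 (when the complaint is served), so Dec 16, 2024 through Jan 5, 2025; done Jan 4, 2025 — within the window.
Step 6: the earliest permitted date is 13 days after Jan 4, 2025 (when a hearing date is requested), i.e. Jan 17, 2025; Jan 15, 2025 is 2 days before the earliest permitted date.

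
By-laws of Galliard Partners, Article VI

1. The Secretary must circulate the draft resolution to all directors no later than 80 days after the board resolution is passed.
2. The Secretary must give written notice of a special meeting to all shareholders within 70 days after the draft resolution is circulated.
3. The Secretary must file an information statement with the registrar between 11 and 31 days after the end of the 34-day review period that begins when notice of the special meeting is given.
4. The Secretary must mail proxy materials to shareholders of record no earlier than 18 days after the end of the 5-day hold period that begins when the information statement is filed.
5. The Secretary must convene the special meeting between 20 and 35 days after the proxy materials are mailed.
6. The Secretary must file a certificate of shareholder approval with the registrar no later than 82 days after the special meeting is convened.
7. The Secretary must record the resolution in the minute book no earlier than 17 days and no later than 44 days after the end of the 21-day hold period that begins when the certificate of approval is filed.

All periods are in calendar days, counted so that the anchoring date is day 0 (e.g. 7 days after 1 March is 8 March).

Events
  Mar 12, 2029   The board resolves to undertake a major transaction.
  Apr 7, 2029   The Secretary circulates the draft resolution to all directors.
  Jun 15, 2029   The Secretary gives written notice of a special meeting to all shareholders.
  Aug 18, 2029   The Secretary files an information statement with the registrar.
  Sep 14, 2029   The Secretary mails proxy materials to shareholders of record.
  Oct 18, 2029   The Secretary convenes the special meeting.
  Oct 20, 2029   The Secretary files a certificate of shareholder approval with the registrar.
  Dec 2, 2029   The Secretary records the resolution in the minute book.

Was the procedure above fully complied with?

Yes

Step 1: 80 days after Mar 12, 2029 (when the board resolution is passed) is May 31, 2029; Apr 7, 2029 is within that limit.
Step 2: 70 days after Apr 7, 2029 (when the draft resolution is circulated) is Jun 16, 2029; completed Jun 15, 2029, before the deadline.
Step 3: the window is 11–31 days after Jul 19, 2029 (end of the 34-day review period, which began when notice of the special meeting is given on Jun 15, 2029), so Jul 30, 2029 through Aug 19, 2029; done Aug 18, 2029, which is between those dates.
Step 4: the earliest permitted date is 18 days after Aug 23, 2029 (end of the 5-day hold period, which began when the information statement is filed on Aug 18, 2029), i.e. Sep 10, 2029; Sep 14, 2029 is on or after that date.
Step 5: the window is 20–35 days after Sep 14, 2029 (when the proxy materials are mailed), so Oct 4, 2029 through Oct 19, 2029; Oct 18, 2029 falls inside that range.
Step 6: 82 days after Oct 18, 2029 (when the special meeting is convened) is Jan 8, 2030; completed Oct 20, 2029, before the deadline.
Step 7: the window is 17–44 days after Nov 10, 2029 (end of the 21-day hold period, which began when the certificate of approval is filed on Oct 20, 2029), so Nov 27, 2029 through Dec 24, 2029; done Dec 2, 2029, which is between those dates.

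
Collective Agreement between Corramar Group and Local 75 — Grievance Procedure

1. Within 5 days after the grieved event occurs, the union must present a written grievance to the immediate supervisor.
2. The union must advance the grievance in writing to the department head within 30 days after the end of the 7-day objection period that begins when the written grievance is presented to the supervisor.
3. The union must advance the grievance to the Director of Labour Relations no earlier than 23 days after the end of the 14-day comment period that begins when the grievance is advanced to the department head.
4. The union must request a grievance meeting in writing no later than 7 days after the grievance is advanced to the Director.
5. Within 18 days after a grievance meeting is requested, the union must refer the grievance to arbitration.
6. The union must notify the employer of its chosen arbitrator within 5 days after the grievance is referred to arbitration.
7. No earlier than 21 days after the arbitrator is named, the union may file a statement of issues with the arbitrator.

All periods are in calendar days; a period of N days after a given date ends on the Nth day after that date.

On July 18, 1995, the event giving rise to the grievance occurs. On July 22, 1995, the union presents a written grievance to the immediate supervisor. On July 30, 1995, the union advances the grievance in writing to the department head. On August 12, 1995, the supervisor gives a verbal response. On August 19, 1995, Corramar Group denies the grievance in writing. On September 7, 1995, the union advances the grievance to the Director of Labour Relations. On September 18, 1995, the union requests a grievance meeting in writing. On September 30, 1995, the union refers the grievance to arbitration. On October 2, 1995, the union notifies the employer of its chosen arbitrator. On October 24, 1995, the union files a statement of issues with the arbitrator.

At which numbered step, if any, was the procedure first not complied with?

Step 4

Step 1 — counting 5 days from July 18, 1995 (when the grieved event occurs) gives a deadline of July 23, 1995; completed July 22, 1995, before the deadline.
Step 2 — counting 30 days from July 29, 1995 (end of the 7-day objection period, which began when the written grievance is presented to the supervisor on July 22, 1995) gives a deadline of August 28, 1995; July 30, 1995 is within that limit.
Step 3 — must wait 23 days from August 13, 1995 (end of the 14-day comment period, which began when the grievance is advanced to the department head on July 30, 1995), so not before September 5, 1995; done September 7, 1995 — permitted.
Step 4 — counting 7 days from September 7, 1995 (when the grievance is advanced to the Director) gives a deadline of September 14, 1995; done September 18, 1995 — 4 days late.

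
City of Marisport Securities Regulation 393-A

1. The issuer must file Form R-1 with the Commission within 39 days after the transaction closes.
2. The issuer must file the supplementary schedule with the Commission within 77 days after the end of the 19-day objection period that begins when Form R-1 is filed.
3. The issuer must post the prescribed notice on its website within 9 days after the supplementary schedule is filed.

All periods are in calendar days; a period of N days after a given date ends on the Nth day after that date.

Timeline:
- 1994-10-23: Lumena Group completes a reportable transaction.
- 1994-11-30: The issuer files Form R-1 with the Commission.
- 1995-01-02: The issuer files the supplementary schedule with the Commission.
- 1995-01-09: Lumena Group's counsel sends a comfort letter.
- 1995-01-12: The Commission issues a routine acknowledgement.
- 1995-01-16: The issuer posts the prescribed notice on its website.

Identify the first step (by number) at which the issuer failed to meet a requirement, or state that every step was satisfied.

(1) due by 1994-10-23 + 39 days = 1994-12-01; done 1994-11-30 — timely.
(2) due by 1994-12-19 + 77 days = 1995-03-06; 1995-01-02 is within that limit.
(3) due by 1995-01-02 + 9 days = 1995-01-11; done 1995-01-16 — 5 days late.
That is the first point of non-compliance.

Step 3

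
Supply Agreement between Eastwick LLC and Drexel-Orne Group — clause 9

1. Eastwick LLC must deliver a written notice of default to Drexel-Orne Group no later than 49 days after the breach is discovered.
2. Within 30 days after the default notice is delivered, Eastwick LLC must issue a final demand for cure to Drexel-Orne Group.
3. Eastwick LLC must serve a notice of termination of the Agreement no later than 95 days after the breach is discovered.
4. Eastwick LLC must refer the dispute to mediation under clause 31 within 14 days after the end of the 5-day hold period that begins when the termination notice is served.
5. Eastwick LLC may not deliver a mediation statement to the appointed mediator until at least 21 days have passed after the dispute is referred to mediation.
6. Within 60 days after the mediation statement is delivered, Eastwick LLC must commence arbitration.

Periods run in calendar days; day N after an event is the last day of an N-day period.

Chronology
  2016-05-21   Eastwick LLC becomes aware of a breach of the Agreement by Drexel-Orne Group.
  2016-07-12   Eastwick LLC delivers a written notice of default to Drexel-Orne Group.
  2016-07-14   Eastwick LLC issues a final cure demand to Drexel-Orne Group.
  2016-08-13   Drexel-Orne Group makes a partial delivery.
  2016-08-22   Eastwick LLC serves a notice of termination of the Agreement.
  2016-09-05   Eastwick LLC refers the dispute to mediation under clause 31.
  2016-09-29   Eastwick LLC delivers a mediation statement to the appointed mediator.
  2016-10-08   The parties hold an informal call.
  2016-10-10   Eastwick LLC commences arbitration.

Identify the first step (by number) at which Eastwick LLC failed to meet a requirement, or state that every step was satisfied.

Step 1 — counting 49 days from 2016-05-21 (when the breach is discovered) gives a deadline of 2016-07-09; not done until 2016-07-12, 3 days after the deadline.

Step 1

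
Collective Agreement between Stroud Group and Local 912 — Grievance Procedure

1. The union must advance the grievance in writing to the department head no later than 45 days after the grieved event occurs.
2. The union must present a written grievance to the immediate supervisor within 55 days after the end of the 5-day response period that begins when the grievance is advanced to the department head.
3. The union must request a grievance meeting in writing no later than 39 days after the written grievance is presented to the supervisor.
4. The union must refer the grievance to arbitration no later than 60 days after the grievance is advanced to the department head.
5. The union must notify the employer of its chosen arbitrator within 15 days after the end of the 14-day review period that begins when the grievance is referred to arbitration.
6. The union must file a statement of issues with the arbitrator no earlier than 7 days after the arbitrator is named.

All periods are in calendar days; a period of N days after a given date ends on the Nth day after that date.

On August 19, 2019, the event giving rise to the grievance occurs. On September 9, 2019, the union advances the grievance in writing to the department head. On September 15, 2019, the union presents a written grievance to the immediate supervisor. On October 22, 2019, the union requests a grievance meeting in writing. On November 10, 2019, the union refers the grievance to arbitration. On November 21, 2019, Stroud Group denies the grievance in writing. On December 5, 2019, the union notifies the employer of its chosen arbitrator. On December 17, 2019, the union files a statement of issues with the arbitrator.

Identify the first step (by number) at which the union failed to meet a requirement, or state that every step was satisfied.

Step 4

Step 1 — counting 45 days from August 19, 2019 (when the grieved event occurs) gives a deadline of October 3, 2019; completed September 9, 2019, before the deadline.
Step 2 — counting 55 days from September 14, 2019 (end of the 5-day response period, which began when the grievance is advanced to the department head on September 9, 2019) gives a deadline of November 8, 2019; September 15, 2019 is within that limit.
Step 3 — counting 39 days from September 15, 2019 (when the written grievance is presented to the supervisor) gives a deadline of October 24, 2019; completed October 22, 2019, before the deadline.
Step 4 — counting 60 days from September 9, 2019 (when the grievance is advanced to the department head) gives a deadline of November 8, 2019; done November 10, 2019 — 2 days late.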